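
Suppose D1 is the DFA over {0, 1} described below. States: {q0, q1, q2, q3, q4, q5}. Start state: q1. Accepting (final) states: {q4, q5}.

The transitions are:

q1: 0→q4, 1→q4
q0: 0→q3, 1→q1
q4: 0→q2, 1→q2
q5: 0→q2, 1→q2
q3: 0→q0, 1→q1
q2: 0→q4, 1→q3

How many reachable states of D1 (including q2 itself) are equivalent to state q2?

1

States {q5} cannot be reached from the start state, so discard them.
Initial partition by acceptance: {q4} | {q0,q1,q2,q3}.
On input 0, block {q0,q1,q2,q3} splits into {q0,q3} and {q1,q2}.
On input 1, block {q1,q2} splits into {q1} and {q2}.
The partition is now stable with 4 blocks: {q4} | {q0,q3} | {q1} | {q2}.
State q2 belongs to the block {q2}, which has 1 states.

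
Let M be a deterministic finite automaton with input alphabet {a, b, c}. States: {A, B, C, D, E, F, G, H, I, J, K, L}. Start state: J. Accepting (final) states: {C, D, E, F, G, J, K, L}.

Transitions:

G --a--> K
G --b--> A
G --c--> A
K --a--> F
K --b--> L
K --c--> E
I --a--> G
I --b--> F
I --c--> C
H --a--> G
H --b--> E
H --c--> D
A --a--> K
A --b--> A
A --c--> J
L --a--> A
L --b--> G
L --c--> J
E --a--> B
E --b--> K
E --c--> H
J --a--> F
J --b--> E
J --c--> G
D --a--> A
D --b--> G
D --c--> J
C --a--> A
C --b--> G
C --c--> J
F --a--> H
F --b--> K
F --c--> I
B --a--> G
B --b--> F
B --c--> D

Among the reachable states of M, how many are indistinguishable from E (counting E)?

All states are reachable from the start state.
Start with accepting vs non-accepting: {C,D,E,F,G,J,K,L} | {A,B,H,I}.
On input a, block {C,D,E,F,G,J,K,L} splits into {C,D,E,F,L} and {G,J,K}.
Refine {C,D,E,F,L} on symbol c: members go to different blocks, giving {C,D,L} and {E,F}.
Split {A,B,H,I} by δ(·,b) → {B,H,I} and {A}.
On input a, block {G,J,K} splits into {J,K} and {G}.
On input b, block {J,K} splits into {J} and {K}.
Stable partition: {C,D,L} | {B,H,I} | {J} | {E,F} | {A} | {G} | {K} — 7 equivalence classes.
State E belongs to the block {E,F}, which has 2 states.

2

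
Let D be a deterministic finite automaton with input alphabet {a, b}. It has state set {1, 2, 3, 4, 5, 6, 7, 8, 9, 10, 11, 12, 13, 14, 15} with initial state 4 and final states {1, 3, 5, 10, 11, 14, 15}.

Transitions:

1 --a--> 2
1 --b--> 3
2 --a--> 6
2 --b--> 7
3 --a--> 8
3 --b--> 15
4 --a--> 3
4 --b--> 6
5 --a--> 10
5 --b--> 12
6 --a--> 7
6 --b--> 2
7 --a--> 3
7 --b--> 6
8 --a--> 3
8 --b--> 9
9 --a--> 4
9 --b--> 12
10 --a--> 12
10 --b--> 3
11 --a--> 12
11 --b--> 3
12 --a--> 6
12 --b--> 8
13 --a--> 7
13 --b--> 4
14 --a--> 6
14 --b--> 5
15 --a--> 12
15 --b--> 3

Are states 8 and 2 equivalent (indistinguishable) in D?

States {1,5,10,11,13,14} cannot be reached from the start state, so discard them.
Start with accepting vs non-accepting: {3,15} | {2,4,6,7,8,9,12}.
On input a, block {2,4,6,7,8,9,12} splits into {2,6,9,12} and {4,7,8}.
Split {3,15} by δ(·,a) → {3} and {15}.
On input a, block {2,6,9,12} splits into {2,12} and {6,9}.
No further refinement is possible. Final partition (5 blocks): {3} | {2,12} | {4,7,8} | {15} | {6,9}.
8 and 2 end up in different blocks, so they are distinguishable. For instance, the string 'a' is accepted from only 8.

No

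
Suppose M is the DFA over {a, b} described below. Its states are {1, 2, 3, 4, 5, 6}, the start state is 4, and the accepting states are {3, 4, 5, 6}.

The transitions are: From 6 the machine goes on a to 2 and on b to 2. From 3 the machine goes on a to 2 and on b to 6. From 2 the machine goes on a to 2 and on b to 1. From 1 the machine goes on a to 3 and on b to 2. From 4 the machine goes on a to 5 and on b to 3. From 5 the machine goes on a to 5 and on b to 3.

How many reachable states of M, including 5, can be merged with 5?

2

Initial partition by acceptance: {3,4,5,6} | {1,2}.
Split {3,4,5,6} by δ(·,a) → {3,6} and {4,5}.
Split {3,6} by δ(·,b) → {3} and {6}.
Split {1,2} by δ(·,a) → {1} and {2}.
The partition is now stable with 5 blocks: {3} | {1} | {4,5} | {6} | {2}.
The equivalence class containing 5 is {4,5}, of size 2.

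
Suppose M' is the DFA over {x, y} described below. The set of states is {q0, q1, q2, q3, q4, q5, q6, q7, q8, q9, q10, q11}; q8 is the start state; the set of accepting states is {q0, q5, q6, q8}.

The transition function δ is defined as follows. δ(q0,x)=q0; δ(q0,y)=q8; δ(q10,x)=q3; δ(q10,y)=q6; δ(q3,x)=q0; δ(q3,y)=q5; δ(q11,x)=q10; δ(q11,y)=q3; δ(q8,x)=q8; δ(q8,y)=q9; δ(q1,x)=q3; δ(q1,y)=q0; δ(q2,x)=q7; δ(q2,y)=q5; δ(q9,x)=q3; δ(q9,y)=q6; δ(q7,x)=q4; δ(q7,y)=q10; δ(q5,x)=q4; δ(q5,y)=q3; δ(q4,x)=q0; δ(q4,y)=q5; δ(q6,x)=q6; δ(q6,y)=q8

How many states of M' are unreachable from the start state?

BFS from q8 reaches {q0, q3, q4, q5, q6, q8, q9}; the 5 state(s) q1, q2, q7, q10, q11 are never visited.

5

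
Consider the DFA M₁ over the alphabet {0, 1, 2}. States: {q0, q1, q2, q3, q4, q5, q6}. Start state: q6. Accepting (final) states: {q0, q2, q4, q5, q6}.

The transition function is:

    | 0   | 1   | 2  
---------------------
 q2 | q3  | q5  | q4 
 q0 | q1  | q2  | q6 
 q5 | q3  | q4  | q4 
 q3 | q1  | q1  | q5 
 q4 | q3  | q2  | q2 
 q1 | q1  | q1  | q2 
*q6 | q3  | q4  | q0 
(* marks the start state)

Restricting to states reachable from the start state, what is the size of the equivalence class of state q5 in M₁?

All states are reachable from the start state.
Start with accepting vs non-accepting: {q0,q2,q4,q5,q6} | {q1,q3}.
No further refinement is possible. Final partition (2 blocks): {q0,q2,q4,q5,q6} | {q1,q3}.
The equivalence class containing q5 is {q0,q2,q4,q5,q6}, of size 5.

5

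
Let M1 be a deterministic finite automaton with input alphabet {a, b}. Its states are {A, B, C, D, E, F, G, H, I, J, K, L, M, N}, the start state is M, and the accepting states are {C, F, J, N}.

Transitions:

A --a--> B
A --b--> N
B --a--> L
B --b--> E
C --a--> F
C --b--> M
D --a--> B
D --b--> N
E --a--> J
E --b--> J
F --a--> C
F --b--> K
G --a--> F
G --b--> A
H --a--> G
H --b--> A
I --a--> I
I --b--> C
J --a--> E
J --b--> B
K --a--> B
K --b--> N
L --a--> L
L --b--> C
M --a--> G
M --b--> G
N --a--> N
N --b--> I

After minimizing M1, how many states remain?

10

States {D,H} cannot be reached from the start state, so discard them.
P0 = {C,F,J,N} | {A,B,E,G,I,K,L,M}.
Split {C,F,J,N} by δ(·,a) → {C,F,N} and {J}.
Split {A,B,E,G,I,K,L,M} by δ(·,a) → {A,B,I,K,L,M} and {E} and {G}.
Refine {A,B,I,K,L,M} on symbol a: members go to different blocks, giving {A,B,I,K,L} and {M}.
Split {C,F,N} by δ(·,b) → {F,N} and {C}.
Split {F,N} by δ(·,a) → {F} and {N}.
Split {A,B,I,K,L} by δ(·,b) → {A,K} and {I,L} and {B}.
No further refinement is possible. Final partition (10 blocks): {F} | {A,K} | {J} | {E} | {G} | {M} | {C} | {N} | {I,L} | {B}.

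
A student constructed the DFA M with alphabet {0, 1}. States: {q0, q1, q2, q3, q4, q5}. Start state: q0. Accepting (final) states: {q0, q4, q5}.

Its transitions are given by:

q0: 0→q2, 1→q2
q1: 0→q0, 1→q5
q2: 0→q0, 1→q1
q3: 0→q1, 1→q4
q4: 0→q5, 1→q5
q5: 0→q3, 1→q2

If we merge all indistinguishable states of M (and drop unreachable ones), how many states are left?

All states are reachable from the start state.
P0 = {q0,q4,q5} | {q1,q2,q3}.
On input 0, block {q0,q4,q5} splits into {q0,q5} and {q4}.
On input 0, block {q1,q2,q3} splits into {q1,q2} and {q3}.
On input 0, block {q0,q5} splits into {q0} and {q5}.
Split {q1,q2} by δ(·,1) → {q1} and {q2}.
Stable partition: {q0} | {q1} | {q4} | {q3} | {q5} | {q2} — 6 equivalence classes.

6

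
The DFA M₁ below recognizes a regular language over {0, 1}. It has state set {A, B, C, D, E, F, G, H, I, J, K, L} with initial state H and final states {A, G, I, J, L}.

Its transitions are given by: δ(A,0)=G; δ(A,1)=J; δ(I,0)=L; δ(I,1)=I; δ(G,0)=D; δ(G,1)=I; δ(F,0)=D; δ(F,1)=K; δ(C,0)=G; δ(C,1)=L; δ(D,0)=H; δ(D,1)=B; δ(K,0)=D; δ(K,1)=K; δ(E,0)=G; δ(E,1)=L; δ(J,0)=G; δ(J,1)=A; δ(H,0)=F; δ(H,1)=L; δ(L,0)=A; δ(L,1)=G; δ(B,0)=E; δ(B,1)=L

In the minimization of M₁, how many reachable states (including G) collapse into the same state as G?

States {C} cannot be reached from the start state, so discard them.
Initial partition by acceptance: {A,G,I,J,L} | {B,D,E,F,H,K}.
Refine {A,G,I,J,L} on symbol 0: members go to different blocks, giving {A,I,J,L} and {G}.
Split {A,I,J,L} by δ(·,0) → {A,J} and {I,L}.
On input 0, block {B,D,E,F,H,K} splits into {B,D,F,H,K} and {E}.
Refine {B,D,F,H,K} on symbol 0: members go to different blocks, giving {D,F,H,K} and {B}.
Split {D,F,H,K} by δ(·,1) → {F,K} and {D} and {H}.
Refine {I,L} on symbol 0: members go to different blocks, giving {I} and {L}.
Stable partition: {A,J} | {F,K} | {G} | {I} | {E} | {B} | {D} | {H} | {L} — 9 equivalence classes.
State G belongs to the block {G}, which has 1 states.

1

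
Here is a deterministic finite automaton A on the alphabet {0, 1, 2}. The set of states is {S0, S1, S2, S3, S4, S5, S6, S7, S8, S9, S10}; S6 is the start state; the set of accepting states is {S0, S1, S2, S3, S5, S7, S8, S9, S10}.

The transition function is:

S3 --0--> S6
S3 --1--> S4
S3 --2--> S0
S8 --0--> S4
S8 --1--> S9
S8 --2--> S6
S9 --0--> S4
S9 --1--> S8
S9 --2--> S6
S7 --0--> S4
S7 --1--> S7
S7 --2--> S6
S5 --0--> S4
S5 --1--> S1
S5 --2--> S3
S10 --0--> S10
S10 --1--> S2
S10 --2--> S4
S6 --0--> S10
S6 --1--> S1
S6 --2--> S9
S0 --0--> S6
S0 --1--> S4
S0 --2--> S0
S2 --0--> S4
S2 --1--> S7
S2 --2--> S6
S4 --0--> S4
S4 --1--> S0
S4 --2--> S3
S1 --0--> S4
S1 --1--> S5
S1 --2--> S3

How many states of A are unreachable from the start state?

0

Exploring from S6, all states are eventually visited, so none are unreachable.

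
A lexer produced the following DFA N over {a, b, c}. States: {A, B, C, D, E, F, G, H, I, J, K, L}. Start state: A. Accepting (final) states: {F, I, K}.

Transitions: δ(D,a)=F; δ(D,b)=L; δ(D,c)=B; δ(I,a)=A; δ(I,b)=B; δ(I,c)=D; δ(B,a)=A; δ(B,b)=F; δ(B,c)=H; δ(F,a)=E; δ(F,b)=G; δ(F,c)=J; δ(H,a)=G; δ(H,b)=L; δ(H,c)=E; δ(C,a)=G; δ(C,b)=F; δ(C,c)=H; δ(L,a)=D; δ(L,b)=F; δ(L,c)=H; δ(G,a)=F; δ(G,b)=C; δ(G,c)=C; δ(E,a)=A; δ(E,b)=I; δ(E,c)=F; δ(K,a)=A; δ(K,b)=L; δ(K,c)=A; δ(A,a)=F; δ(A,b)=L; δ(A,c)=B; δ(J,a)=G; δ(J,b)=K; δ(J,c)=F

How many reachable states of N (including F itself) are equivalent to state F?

Start with accepting vs non-accepting: {F,I,K} | {A,B,C,D,E,G,H,J,L}.
Refine {A,B,C,D,E,G,H,J,L} on symbol a: members go to different blocks, giving {B,C,E,H,J,L} and {A,D,G}.
On input a, block {F,I,K} splits into {I,K} and {F}.
Refine {B,C,E,H,J,L} on symbol b: members go to different blocks, giving {B,C,L} and {E,J} and {H}.
Stable partition: {I,K} | {B,C,L} | {A,D,G} | {F} | {E,J} | {H} — 6 equivalence classes.
The equivalence class containing F is {F}, of size 1.

1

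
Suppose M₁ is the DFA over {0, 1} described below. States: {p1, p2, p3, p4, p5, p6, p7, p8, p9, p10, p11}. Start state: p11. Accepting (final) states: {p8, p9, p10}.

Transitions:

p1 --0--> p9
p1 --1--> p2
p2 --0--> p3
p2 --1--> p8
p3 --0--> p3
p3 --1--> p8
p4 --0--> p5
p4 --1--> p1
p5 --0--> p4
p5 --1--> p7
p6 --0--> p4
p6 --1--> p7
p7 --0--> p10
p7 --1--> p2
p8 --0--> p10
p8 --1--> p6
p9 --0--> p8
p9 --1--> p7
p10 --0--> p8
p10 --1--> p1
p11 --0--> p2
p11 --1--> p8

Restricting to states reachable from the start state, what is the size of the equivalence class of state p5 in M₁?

P0 = {p8,p9,p10} | {p1,p2,p3,p4,p5,p6,p7,p11}.
On input 0, block {p1,p2,p3,p4,p5,p6,p7,p11} splits into {p2,p3,p4,p5,p6,p11} and {p1,p7}.
On input 1, block {p8,p9,p10} splits into {p9,p10} and {p8}.
Split {p2,p3,p4,p5,p6,p11} by δ(·,1) → {p2,p3,p11} and {p4,p5,p6}.
Stable partition: {p9,p10} | {p2,p3,p11} | {p1,p7} | {p8} | {p4,p5,p6} — 5 equivalence classes.
State p5 belongs to the block {p4,p5,p6}, which has 3 states.

3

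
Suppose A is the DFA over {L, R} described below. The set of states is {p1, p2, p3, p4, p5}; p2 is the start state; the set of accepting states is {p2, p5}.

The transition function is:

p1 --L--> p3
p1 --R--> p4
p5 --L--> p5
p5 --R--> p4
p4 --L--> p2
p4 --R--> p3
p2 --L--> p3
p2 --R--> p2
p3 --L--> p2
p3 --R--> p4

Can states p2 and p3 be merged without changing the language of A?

States {p1,p5} cannot be reached from the start state, so discard them.
P0 = {p2} | {p3,p4}.
The partition is now stable with 2 blocks: {p2} | {p3,p4}.
p2 and p3 end up in different blocks, so they are distinguishable. For instance, the string 'ε' is accepted from only p2.

No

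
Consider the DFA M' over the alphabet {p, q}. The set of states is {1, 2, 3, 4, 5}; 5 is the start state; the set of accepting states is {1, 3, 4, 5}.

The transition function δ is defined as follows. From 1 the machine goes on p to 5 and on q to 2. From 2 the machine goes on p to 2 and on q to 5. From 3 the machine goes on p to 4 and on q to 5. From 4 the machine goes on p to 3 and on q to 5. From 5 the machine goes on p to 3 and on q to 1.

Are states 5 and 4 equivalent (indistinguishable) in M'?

Every state is reachable, so we keep all 5.
Initial partition by acceptance: {1,3,4,5} | {2}.
On input q, block {1,3,4,5} splits into {3,4,5} and {1}.
Refine {3,4,5} on symbol q: members go to different blocks, giving {3,4} and {5}.
Stable partition: {3,4} | {2} | {1} | {5} — 4 equivalence classes.
5 and 4 end up in different blocks, so they are distinguishable. For instance, the string 'qq' is accepted from only 4.

No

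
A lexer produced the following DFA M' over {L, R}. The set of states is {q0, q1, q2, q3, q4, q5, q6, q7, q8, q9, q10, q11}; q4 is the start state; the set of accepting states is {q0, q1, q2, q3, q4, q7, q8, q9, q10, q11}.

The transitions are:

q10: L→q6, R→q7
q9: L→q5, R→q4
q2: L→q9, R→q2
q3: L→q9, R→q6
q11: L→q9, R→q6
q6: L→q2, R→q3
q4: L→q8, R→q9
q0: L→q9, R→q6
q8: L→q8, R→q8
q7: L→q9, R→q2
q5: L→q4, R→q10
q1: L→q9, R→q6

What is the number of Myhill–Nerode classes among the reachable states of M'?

First remove the unreachable states {q0,q1,q11}; 9 states remain.
Start with accepting vs non-accepting: {q2,q3,q4,q7,q8,q9,q10} | {q5,q6}.
On input L, block {q2,q3,q4,q7,q8,q9,q10} splits into {q2,q3,q4,q7,q8} and {q9,q10}.
Split {q2,q3,q4,q7,q8} by δ(·,L) → {q2,q3,q7} and {q4,q8}.
Refine {q2,q3,q7} on symbol R: members go to different blocks, giving {q2,q7} and {q3}.
Refine {q5,q6} on symbol L: members go to different blocks, giving {q5} and {q6}.
On input L, block {q9,q10} splits into {q9} and {q10}.
Split {q4,q8} by δ(·,R) → {q4} and {q8}.
No further refinement is possible. Final partition (8 blocks): {q2,q7} | {q5} | {q9} | {q4} | {q3} | {q6} | {q10} | {q8}.

8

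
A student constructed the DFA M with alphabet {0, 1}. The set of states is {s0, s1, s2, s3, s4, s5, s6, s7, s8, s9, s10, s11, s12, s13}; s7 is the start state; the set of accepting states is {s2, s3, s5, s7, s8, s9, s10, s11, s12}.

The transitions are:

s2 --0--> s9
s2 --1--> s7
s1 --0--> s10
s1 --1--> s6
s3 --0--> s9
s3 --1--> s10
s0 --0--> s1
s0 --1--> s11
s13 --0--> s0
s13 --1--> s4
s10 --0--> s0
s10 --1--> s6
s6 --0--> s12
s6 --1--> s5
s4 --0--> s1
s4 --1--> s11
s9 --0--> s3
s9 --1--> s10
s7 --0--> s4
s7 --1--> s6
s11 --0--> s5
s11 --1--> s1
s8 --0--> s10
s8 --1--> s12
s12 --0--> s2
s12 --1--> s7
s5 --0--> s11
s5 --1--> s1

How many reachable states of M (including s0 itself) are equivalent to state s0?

First remove the unreachable states {s8,s13}; 12 states remain.
Initial partition by acceptance: {s2,s3,s5,s7,s9,s10,s11,s12} | {s0,s1,s4,s6}.
On input 0, block {s2,s3,s5,s7,s9,s10,s11,s12} splits into {s2,s3,s5,s9,s11,s12} and {s7,s10}.
Refine {s2,s3,s5,s9,s11,s12} on symbol 1: members go to different blocks, giving {s2,s3,s9,s12} and {s5,s11}.
Refine {s0,s1,s4,s6} on symbol 0: members go to different blocks, giving {s0,s4} and {s1} and {s6}.
The partition is now stable with 6 blocks: {s2,s3,s9,s12} | {s0,s4} | {s7,s10} | {s5,s11} | {s1} | {s6}.
State s0 belongs to the block {s0,s4}, which has 2 states.

2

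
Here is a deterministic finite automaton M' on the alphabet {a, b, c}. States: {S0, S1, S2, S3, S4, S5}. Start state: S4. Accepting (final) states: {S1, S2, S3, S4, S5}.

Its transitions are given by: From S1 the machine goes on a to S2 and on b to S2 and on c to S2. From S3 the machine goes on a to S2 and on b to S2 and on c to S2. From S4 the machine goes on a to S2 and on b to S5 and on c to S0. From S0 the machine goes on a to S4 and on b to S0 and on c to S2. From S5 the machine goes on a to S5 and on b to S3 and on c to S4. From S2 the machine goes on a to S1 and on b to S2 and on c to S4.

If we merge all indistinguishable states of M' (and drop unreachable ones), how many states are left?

Every state is reachable, so we keep all 6.
Initial partition by acceptance: {S1,S2,S3,S4,S5} | {S0}.
Split {S1,S2,S3,S4,S5} by δ(·,c) → {S1,S2,S3,S5} and {S4}.
Refine {S1,S2,S3,S5} on symbol c: members go to different blocks, giving {S1,S3} and {S2,S5}.
On input a, block {S2,S5} splits into {S2} and {S5}.
Stable partition: {S1,S3} | {S0} | {S4} | {S2} | {S5} — 5 equivalence classes.

5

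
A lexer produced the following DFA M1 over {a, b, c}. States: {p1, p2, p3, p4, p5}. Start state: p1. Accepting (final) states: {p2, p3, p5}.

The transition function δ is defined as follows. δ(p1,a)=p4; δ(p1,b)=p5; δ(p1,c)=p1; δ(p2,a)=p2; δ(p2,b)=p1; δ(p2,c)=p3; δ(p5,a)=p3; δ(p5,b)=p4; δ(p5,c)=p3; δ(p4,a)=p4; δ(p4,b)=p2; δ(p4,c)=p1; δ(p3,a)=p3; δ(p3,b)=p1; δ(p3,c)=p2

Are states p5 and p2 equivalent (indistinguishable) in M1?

Start with accepting vs non-accepting: {p2,p3,p5} | {p1,p4}.
The partition is now stable with 2 blocks: {p2,p3,p5} | {p1,p4}.
p5 and p2 lie in the same block of the stable partition, so they are equivalent — no string distinguishes them.

Yes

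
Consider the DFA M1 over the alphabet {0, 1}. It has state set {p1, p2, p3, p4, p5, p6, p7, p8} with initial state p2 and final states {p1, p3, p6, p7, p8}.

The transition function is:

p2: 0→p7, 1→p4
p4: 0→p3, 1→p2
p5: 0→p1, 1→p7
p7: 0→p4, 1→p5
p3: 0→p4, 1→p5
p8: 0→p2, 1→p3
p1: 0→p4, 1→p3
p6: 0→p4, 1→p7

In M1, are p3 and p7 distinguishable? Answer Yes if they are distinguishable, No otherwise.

No

First remove the unreachable states {p6,p8}; 6 states remain.
Initial partition by acceptance: {p1,p3,p7} | {p2,p4,p5}.
On input 1, block {p1,p3,p7} splits into {p3,p7} and {p1}.
Split {p2,p4,p5} by δ(·,0) → {p2,p4} and {p5}.
The partition is now stable with 4 blocks: {p3,p7} | {p2,p4} | {p1} | {p5}.
p3 and p7 lie in the same block of the stable partition, so they are equivalent — no string distinguishes them.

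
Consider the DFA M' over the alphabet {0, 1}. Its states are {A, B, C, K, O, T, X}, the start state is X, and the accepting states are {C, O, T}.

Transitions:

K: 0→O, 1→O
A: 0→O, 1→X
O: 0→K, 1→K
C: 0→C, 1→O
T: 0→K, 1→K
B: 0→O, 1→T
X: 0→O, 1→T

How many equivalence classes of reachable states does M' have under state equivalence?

2

States {A,B,C} cannot be reached from the start state, so discard them.
Initial partition by acceptance: {O,T} | {K,X}.
The partition is now stable with 2 blocks: {O,T} | {K,X}.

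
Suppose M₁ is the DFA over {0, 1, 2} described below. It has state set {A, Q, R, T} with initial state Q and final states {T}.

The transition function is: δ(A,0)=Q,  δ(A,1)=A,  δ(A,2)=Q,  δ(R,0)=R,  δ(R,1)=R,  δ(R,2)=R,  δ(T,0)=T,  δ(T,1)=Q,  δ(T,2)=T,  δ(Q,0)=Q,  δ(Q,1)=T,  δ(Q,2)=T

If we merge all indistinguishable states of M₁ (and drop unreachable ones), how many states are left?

States {A,R} cannot be reached from the start state, so discard them.
Initial partition by acceptance: {T} | {Q}.
No further refinement is possible. Final partition (2 blocks): {T} | {Q}.

2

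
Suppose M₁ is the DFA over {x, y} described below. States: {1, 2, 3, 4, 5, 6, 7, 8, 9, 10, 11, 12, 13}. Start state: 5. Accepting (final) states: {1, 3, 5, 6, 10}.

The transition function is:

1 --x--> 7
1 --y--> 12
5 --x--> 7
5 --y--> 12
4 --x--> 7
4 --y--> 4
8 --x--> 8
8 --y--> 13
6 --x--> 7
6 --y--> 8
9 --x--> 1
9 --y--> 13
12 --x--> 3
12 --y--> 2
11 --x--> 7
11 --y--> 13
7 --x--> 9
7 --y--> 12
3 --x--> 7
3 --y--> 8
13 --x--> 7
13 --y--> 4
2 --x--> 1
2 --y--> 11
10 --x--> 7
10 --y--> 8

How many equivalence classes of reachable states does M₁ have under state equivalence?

Reachable states from the start: {1,2,3,4,5,7,8,9,11,12,13}. Unreachable: {6,10} — drop them.
Start with accepting vs non-accepting: {1,3,5} | {2,4,7,8,9,11,12,13}.
Split {2,4,7,8,9,11,12,13} by δ(·,x) → {4,7,8,11,13} and {2,9,12}.
Split {1,3,5} by δ(·,y) → {1,5} and {3}.
Refine {4,7,8,11,13} on symbol x: members go to different blocks, giving {4,8,11,13} and {7}.
Split {4,8,11,13} by δ(·,x) → {4,11,13} and {8}.
Refine {2,9,12} on symbol x: members go to different blocks, giving {2,9} and {12}.
The partition is now stable with 7 blocks: {1,5} | {4,11,13} | {2,9} | {3} | {7} | {8} | {12}.

7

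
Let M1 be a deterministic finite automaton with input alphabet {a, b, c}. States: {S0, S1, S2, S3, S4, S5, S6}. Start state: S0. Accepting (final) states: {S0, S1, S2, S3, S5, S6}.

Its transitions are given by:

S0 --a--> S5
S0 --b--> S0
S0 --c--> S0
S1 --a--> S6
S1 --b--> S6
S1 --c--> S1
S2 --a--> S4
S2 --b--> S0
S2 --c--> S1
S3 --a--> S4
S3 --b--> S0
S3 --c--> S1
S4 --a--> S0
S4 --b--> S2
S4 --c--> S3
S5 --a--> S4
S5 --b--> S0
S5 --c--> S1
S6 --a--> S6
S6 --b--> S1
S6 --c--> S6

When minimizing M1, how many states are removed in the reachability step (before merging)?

0

Every one of the 7 states is reachable from S0.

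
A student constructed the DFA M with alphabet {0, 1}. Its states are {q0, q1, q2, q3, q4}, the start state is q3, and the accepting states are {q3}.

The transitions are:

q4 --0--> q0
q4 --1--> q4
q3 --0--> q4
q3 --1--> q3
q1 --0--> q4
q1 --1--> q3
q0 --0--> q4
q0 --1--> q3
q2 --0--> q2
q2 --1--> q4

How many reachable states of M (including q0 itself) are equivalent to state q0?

First remove the unreachable states {q1,q2}; 3 states remain.
Initial partition by acceptance: {q3} | {q0,q4}.
Refine {q0,q4} on symbol 1: members go to different blocks, giving {q0} and {q4}.
The partition is now stable with 3 blocks: {q3} | {q0} | {q4}.
State q0 belongs to the block {q0}, which has 1 states.

1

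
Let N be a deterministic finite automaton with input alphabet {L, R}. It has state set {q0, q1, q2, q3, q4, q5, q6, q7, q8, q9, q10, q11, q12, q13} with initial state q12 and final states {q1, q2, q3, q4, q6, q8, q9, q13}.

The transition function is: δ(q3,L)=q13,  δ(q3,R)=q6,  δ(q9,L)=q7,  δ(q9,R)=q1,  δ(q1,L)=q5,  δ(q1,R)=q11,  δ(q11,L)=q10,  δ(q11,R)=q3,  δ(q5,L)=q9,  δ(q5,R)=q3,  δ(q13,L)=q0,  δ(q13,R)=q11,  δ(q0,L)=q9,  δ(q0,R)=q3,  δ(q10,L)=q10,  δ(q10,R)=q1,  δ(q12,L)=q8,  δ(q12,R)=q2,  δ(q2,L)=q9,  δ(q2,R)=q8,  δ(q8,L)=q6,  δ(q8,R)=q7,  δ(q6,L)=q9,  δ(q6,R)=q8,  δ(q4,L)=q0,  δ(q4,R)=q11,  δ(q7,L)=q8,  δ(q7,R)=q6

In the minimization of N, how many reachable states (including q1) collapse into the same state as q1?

2

First remove the unreachable states {q4}; 13 states remain.
P0 = {q1,q2,q3,q6,q8,q9,q13} | {q0,q5,q7,q10,q11,q12}.
On input L, block {q1,q2,q3,q6,q8,q9,q13} splits into {q2,q3,q6,q8} and {q1,q9,q13}.
On input L, block {q2,q3,q6,q8} splits into {q2,q3,q6} and {q8}.
Refine {q2,q3,q6} on symbol R: members go to different blocks, giving {q2,q6} and {q3}.
Refine {q0,q5,q7,q10,q11,q12} on symbol L: members go to different blocks, giving {q0,q5} and {q7,q12} and {q10,q11}.
Refine {q1,q9,q13} on symbol L: members go to different blocks, giving {q1,q13} and {q9}.
Refine {q10,q11} on symbol R: members go to different blocks, giving {q10} and {q11}.
Stable partition: {q2,q6} | {q0,q5} | {q1,q13} | {q8} | {q3} | {q7,q12} | {q10} | {q9} | {q11} — 9 equivalence classes.
State q1 belongs to the block {q1,q13}, which has 2 states.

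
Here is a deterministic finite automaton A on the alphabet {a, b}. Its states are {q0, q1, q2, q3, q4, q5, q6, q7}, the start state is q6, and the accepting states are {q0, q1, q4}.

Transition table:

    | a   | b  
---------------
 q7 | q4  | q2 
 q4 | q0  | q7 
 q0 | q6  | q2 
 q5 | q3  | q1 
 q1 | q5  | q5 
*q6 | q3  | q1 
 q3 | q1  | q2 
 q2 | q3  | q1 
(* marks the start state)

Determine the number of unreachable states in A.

BFS from q6 reaches {q1, q2, q3, q5, q6}; the 3 state(s) q0, q4, q7 are never visited.

3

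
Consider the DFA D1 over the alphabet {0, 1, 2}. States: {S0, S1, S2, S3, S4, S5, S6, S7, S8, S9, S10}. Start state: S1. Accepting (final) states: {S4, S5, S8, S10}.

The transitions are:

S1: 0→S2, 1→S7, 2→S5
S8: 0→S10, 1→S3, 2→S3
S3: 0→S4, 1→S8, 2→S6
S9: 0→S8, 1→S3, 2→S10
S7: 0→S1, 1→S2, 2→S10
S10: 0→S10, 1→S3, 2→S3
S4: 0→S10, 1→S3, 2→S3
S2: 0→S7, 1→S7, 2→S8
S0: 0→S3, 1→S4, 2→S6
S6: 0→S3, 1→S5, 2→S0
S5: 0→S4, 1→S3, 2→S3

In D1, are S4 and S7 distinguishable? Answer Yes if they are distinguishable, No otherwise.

Yes

States {S9} cannot be reached from the start state, so discard them.
Initial partition by acceptance: {S4,S5,S8,S10} | {S0,S1,S2,S3,S6,S7}.
Split {S0,S1,S2,S3,S6,S7} by δ(·,0) → {S0,S1,S2,S6,S7} and {S3}.
Refine {S0,S1,S2,S6,S7} on symbol 0: members go to different blocks, giving {S1,S2,S7} and {S0,S6}.
The partition is now stable with 4 blocks: {S4,S5,S8,S10} | {S1,S2,S7} | {S3} | {S0,S6}.
S4 and S7 end up in different blocks, so they are distinguishable. For instance, the string 'ε' is accepted from only S4.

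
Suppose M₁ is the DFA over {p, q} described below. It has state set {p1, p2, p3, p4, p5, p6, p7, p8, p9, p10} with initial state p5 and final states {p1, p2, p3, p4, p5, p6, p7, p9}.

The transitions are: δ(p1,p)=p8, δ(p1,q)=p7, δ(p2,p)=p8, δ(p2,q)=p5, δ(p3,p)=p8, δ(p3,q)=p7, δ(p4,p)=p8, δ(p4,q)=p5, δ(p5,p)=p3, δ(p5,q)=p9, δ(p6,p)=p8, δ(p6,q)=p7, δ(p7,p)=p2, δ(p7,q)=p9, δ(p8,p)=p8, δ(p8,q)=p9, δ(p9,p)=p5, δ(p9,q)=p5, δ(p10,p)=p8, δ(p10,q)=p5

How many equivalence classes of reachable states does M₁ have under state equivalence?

States {p1,p4,p6,p10} cannot be reached from the start state, so discard them.
Start with accepting vs non-accepting: {p2,p3,p5,p7,p9} | {p8}.
Refine {p2,p3,p5,p7,p9} on symbol p: members go to different blocks, giving {p5,p7,p9} and {p2,p3}.
On input p, block {p5,p7,p9} splits into {p5,p7} and {p9}.
The partition is now stable with 4 blocks: {p5,p7} | {p8} | {p2,p3} | {p9}.

4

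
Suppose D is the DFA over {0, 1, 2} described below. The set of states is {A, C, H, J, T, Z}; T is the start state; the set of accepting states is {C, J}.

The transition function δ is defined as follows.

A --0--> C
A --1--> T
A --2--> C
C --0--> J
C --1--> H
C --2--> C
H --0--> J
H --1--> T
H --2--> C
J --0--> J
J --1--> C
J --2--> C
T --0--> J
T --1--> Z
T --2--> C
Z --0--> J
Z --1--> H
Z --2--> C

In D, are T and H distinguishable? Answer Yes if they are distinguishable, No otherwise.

States {A} cannot be reached from the start state, so discard them.
Start with accepting vs non-accepting: {C,J} | {H,T,Z}.
Split {C,J} by δ(·,1) → {C} and {J}.
The partition is now stable with 3 blocks: {C} | {H,T,Z} | {J}.
T and H lie in the same block of the stable partition, so they are equivalent — no string distinguishes them.

No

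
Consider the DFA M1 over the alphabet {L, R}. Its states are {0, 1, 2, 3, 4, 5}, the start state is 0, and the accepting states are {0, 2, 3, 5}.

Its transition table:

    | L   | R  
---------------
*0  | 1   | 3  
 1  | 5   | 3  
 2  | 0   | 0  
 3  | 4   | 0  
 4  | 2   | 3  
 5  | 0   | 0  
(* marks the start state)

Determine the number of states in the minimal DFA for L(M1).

3

Every state is reachable, so we keep all 6.
Start with accepting vs non-accepting: {0,2,3,5} | {1,4}.
Refine {0,2,3,5} on symbol L: members go to different blocks, giving {0,3} and {2,5}.
The partition is now stable with 3 blocks: {0,3} | {1,4} | {2,5}.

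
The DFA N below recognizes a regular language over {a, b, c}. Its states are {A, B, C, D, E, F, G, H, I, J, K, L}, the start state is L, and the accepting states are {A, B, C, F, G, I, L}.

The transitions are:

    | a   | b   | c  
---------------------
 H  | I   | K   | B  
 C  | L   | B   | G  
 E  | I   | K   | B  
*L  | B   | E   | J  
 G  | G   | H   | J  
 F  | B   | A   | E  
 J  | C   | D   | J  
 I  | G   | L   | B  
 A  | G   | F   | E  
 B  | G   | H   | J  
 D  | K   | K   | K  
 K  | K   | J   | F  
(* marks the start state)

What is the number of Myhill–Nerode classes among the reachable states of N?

Every state is reachable, so we keep all 12.
P0 = {A,B,C,F,G,I,L} | {D,E,H,J,K}.
Refine {A,B,C,F,G,I,L} on symbol b: members go to different blocks, giving {A,C,F,I} and {B,G,L}.
Split {A,C,F,I} by δ(·,b) → {A,F} and {C,I}.
On input a, block {D,E,H,J,K} splits into {E,H,J} and {D,K}.
Refine {E,H,J} on symbol c: members go to different blocks, giving {E,H} and {J}.
On input b, block {D,K} splits into {D} and {K}.
No further refinement is possible. Final partition (7 blocks): {A,F} | {E,H} | {B,G,L} | {C,I} | {D} | {J} | {K}.

7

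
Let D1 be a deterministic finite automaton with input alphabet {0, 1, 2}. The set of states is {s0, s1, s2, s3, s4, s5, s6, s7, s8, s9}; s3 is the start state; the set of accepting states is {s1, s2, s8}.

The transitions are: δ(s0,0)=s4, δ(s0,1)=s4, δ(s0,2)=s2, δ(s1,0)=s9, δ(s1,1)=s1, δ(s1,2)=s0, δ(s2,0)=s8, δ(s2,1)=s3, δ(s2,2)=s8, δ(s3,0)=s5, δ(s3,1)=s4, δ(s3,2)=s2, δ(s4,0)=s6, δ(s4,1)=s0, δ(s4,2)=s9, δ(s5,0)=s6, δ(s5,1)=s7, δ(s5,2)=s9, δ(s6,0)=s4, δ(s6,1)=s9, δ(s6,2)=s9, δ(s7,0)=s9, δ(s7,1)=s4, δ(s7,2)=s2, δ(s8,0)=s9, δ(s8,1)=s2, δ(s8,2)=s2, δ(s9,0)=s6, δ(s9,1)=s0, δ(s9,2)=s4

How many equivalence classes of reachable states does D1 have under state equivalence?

Reachable states from the start: {s0,s2,s3,s4,s5,s6,s7,s8,s9}. Unreachable: {s1} — drop them.
Start with accepting vs non-accepting: {s2,s8} | {s0,s3,s4,s5,s6,s7,s9}.
Refine {s2,s8} on symbol 0: members go to different blocks, giving {s2} and {s8}.
Refine {s0,s3,s4,s5,s6,s7,s9} on symbol 2: members go to different blocks, giving {s4,s5,s6,s9} and {s0,s3,s7}.
On input 1, block {s4,s5,s6,s9} splits into {s4,s5,s9} and {s6}.
The partition is now stable with 5 blocks: {s2} | {s4,s5,s9} | {s8} | {s0,s3,s7} | {s6}.

5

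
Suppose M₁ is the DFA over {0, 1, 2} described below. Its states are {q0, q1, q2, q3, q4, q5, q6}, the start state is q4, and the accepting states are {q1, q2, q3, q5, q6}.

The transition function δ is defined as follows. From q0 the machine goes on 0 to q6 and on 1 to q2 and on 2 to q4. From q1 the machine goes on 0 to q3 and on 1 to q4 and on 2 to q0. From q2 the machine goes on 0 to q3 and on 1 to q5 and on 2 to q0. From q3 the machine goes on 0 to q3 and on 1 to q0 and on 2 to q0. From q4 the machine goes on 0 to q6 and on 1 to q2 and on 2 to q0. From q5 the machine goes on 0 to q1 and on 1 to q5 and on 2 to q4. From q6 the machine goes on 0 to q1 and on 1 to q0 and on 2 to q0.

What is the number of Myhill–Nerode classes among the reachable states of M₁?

3

All states are reachable from the start state.
Initial partition by acceptance: {q1,q2,q3,q5,q6} | {q0,q4}.
Refine {q1,q2,q3,q5,q6} on symbol 1: members go to different blocks, giving {q1,q3,q6} and {q2,q5}.
No further refinement is possible. Final partition (3 blocks): {q1,q3,q6} | {q0,q4} | {q2,q5}.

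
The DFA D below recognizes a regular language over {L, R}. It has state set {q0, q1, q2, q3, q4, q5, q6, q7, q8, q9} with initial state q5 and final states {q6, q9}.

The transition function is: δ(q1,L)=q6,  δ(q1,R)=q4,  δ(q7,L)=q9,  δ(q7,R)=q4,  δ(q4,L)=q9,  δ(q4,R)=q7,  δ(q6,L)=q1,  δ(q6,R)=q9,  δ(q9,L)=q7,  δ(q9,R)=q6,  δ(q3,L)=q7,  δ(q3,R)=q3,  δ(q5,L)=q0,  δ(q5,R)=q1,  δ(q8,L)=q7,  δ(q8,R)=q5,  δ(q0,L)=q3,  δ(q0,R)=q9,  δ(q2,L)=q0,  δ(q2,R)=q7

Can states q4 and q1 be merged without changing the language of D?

Yes

States {q2,q8} cannot be reached from the start state, so discard them.
P0 = {q6,q9} | {q0,q1,q3,q4,q5,q7}.
Split {q0,q1,q3,q4,q5,q7} by δ(·,L) → {q0,q3,q5} and {q1,q4,q7}.
Refine {q0,q3,q5} on symbol L: members go to different blocks, giving {q0,q5} and {q3}.
Split {q0,q5} by δ(·,L) → {q0} and {q5}.
Stable partition: {q6,q9} | {q0} | {q1,q4,q7} | {q3} | {q5} — 5 equivalence classes.
q4 and q1 lie in the same block of the stable partition, so they are equivalent — no string distinguishes them.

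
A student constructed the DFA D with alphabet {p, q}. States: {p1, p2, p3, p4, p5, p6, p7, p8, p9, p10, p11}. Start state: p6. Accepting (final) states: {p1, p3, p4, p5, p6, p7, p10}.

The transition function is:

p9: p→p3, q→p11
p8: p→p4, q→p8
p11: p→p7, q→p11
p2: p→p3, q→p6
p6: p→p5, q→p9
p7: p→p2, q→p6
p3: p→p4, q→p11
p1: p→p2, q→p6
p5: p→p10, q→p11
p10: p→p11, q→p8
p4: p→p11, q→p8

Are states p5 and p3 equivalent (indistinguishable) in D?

Yes

Reachable states from the start: {p2,p3,p4,p5,p6,p7,p8,p9,p10,p11}. Unreachable: {p1} — drop them.
Initial partition by acceptance: {p3,p4,p5,p6,p7,p10} | {p2,p8,p9,p11}.
Split {p3,p4,p5,p6,p7,p10} by δ(·,p) → {p3,p5,p6} and {p4,p7,p10}.
Refine {p3,p5,p6} on symbol p: members go to different blocks, giving {p3,p5} and {p6}.
On input p, block {p2,p8,p9,p11} splits into {p2,p9} and {p8,p11}.
Refine {p2,p9} on symbol q: members go to different blocks, giving {p2} and {p9}.
Refine {p4,p7,p10} on symbol p: members go to different blocks, giving {p4,p10} and {p7}.
Split {p8,p11} by δ(·,p) → {p8} and {p11}.
No further refinement is possible. Final partition (8 blocks): {p3,p5} | {p2} | {p4,p10} | {p6} | {p8} | {p9} | {p7} | {p11}.
p5 and p3 lie in the same block of the stable partition, so they are equivalent — no string distinguishes them.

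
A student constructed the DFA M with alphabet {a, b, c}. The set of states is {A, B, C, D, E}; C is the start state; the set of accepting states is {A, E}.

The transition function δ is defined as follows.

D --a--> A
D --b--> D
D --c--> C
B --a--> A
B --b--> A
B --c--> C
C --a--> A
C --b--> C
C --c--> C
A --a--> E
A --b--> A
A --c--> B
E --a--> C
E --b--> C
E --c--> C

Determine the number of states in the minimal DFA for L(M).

First remove the unreachable states {D}; 4 states remain.
P0 = {A,E} | {B,C}.
Split {A,E} by δ(·,a) → {A} and {E}.
Split {B,C} by δ(·,b) → {B} and {C}.
Stable partition: {A} | {B} | {E} | {C} — 4 equivalence classes.

4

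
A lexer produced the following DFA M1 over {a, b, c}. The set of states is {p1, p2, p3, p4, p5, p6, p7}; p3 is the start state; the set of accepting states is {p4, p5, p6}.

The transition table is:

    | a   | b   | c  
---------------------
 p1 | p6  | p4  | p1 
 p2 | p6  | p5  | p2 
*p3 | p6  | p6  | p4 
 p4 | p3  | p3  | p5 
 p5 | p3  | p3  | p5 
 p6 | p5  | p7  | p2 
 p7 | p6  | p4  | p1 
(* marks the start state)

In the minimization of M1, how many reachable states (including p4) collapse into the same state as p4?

2

All states are reachable from the start state.
P0 = {p4,p5,p6} | {p1,p2,p3,p7}.
Refine {p4,p5,p6} on symbol a: members go to different blocks, giving {p4,p5} and {p6}.
Split {p1,p2,p3,p7} by δ(·,b) → {p1,p2,p7} and {p3}.
No further refinement is possible. Final partition (4 blocks): {p4,p5} | {p1,p2,p7} | {p6} | {p3}.
The equivalence class containing p4 is {p4,p5}, of size 2.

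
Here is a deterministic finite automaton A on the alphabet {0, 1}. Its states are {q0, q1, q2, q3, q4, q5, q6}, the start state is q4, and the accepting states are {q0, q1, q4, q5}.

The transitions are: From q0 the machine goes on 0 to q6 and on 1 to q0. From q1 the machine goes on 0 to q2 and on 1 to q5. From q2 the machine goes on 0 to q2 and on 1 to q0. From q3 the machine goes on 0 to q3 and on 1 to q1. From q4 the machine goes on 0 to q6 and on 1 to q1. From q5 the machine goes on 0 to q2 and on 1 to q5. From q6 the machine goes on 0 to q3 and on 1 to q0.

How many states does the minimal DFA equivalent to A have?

2

Every state is reachable, so we keep all 7.
P0 = {q0,q1,q4,q5} | {q2,q3,q6}.
The partition is now stable with 2 blocks: {q0,q1,q4,q5} | {q2,q3,q6}.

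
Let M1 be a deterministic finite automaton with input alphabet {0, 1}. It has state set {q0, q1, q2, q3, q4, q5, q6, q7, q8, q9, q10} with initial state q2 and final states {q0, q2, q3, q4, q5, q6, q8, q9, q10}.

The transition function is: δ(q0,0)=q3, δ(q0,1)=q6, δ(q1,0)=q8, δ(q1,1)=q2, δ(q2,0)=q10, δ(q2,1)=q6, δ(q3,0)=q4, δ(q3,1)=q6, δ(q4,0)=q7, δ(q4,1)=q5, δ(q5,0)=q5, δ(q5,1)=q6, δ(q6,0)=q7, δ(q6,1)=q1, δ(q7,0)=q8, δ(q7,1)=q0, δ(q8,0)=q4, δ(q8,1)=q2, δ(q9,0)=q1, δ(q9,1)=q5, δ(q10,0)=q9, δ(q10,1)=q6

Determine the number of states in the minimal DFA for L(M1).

All states are reachable from the start state.
Start with accepting vs non-accepting: {q0,q2,q3,q4,q5,q6,q8,q9,q10} | {q1,q7}.
Split {q0,q2,q3,q4,q5,q6,q8,q9,q10} by δ(·,0) → {q0,q2,q3,q5,q8,q10} and {q4,q6,q9}.
Refine {q0,q2,q3,q5,q8,q10} on symbol 0: members go to different blocks, giving {q0,q2,q5} and {q3,q8,q10}.
Split {q0,q2,q5} by δ(·,0) → {q0,q2} and {q5}.
Refine {q4,q6,q9} on symbol 1: members go to different blocks, giving {q4,q9} and {q6}.
Split {q3,q8,q10} by δ(·,1) → {q3,q10} and {q8}.
The partition is now stable with 7 blocks: {q0,q2} | {q1,q7} | {q4,q9} | {q3,q10} | {q5} | {q6} | {q8}.

7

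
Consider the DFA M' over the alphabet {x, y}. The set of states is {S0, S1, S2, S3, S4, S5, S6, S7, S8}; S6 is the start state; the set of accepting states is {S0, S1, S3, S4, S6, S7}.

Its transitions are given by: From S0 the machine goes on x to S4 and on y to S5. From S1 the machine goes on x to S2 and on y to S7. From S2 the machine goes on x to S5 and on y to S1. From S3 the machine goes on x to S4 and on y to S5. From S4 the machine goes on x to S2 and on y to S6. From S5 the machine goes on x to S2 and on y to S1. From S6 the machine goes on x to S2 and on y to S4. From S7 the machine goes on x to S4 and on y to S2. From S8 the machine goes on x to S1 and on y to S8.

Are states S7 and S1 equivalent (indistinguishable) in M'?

No

States {S0,S3,S8} cannot be reached from the start state, so discard them.
Start with accepting vs non-accepting: {S1,S4,S6,S7} | {S2,S5}.
Refine {S1,S4,S6,S7} on symbol x: members go to different blocks, giving {S1,S4,S6} and {S7}.
Refine {S1,S4,S6} on symbol y: members go to different blocks, giving {S4,S6} and {S1}.
No further refinement is possible. Final partition (4 blocks): {S4,S6} | {S2,S5} | {S7} | {S1}.
S7 and S1 end up in different blocks, so they are distinguishable. For instance, the string 'x' is accepted from only S7.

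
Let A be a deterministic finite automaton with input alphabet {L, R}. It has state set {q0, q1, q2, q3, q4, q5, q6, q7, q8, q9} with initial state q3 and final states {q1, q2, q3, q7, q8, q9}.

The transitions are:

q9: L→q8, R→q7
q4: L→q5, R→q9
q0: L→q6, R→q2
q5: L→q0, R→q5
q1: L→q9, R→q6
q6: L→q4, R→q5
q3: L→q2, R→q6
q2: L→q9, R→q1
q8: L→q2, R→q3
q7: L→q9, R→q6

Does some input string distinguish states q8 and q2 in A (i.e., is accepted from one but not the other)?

No

All states are reachable from the start state.
Start with accepting vs non-accepting: {q1,q2,q3,q7,q8,q9} | {q0,q4,q5,q6}.
Refine {q1,q2,q3,q7,q8,q9} on symbol R: members go to different blocks, giving {q1,q3,q7} and {q2,q8,q9}.
Refine {q0,q4,q5,q6} on symbol R: members go to different blocks, giving {q0,q4} and {q5,q6}.
The partition is now stable with 4 blocks: {q1,q3,q7} | {q0,q4} | {q2,q8,q9} | {q5,q6}.
q8 and q2 lie in the same block of the stable partition, so they are equivalent — no string distinguishes them.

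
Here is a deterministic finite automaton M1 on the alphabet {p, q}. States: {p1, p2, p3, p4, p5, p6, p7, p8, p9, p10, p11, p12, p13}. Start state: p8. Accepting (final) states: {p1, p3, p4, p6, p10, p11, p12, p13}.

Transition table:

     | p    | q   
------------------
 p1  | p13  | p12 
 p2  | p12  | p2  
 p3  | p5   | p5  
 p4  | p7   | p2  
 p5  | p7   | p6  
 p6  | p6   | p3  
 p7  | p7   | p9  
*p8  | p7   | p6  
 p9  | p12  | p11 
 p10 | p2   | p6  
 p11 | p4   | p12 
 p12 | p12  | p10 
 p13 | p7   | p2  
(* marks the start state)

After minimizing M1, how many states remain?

10

First remove the unreachable states {p1,p13}; 11 states remain.
Initial partition by acceptance: {p3,p4,p6,p10,p11,p12} | {p2,p5,p7,p8,p9}.
On input p, block {p3,p4,p6,p10,p11,p12} splits into {p3,p4,p10} and {p6,p11,p12}.
Refine {p3,p4,p10} on symbol q: members go to different blocks, giving {p3,p4} and {p10}.
Split {p2,p5,p7,p8,p9} by δ(·,p) → {p5,p7,p8} and {p2,p9}.
Refine {p3,p4} on symbol q: members go to different blocks, giving {p3} and {p4}.
On input q, block {p5,p7,p8} splits into {p5,p8} and {p7}.
Split {p6,p11,p12} by δ(·,p) → {p6,p12} and {p11}.
Refine {p6,p12} on symbol q: members go to different blocks, giving {p6} and {p12}.
Split {p2,p9} by δ(·,q) → {p2} and {p9}.
Stable partition: {p3} | {p5,p8} | {p6} | {p10} | {p2} | {p4} | {p7} | {p11} | {p12} | {p9} — 10 equivalence classes.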